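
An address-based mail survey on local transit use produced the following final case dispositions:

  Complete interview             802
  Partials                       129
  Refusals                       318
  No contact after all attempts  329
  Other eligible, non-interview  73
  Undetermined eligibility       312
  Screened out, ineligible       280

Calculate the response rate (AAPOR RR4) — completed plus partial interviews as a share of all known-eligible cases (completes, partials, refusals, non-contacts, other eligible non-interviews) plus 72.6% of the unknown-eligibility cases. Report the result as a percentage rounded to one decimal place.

49.6%

Num: 802 + 129 = 931
Eligible (known): 802 + 129 + 318 + 329 + 73 = 1651
Estimated eligible among unknowns: 0.7260 × 312 = 226.51
Denominator: 1651 + 226.51 = 1877.51
RR4 = 931 / 1877.51 = 0.4959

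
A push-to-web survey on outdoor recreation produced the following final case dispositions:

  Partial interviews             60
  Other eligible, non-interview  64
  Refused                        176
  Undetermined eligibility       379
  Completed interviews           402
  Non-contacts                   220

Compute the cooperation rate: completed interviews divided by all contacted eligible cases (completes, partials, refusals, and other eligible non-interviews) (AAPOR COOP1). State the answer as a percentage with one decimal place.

Num → 402
Denom → 402 + 60 + 176 + 64 = 702
COOP1 = 402 / 702 = 0.5726

57.3%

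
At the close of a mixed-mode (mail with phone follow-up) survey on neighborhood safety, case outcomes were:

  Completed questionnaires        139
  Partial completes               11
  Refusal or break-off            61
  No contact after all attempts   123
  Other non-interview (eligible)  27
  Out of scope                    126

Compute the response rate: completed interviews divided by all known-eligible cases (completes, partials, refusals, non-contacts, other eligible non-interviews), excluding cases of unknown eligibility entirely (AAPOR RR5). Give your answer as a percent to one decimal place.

Num = 139
Base = 139 + 11 + 61 + 123 + 27 = 361
RR5 = 139 / 361 = 0.3850

38.5%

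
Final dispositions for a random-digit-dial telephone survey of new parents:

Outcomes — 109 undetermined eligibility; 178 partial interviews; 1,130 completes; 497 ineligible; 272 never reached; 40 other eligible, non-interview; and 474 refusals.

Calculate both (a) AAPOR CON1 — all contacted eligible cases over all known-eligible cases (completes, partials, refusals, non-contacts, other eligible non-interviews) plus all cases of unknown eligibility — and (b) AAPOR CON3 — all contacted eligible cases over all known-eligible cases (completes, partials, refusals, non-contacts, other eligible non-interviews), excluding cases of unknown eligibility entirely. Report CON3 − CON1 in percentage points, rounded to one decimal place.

4.3

Numerator = 1130 + 178 + 474 + 40 = 1822
Base = 1130 + 178 + 474 + 272 + 40 + 109 = 2203
CON1 = 1822 / 2203 = 0.8271
Base = 1130 + 178 + 474 + 272 + 40 = 2094
CON3 = 1822 / 2094 = 0.8701
Difference = 87.01 − 82.71 = 4.30 percentage points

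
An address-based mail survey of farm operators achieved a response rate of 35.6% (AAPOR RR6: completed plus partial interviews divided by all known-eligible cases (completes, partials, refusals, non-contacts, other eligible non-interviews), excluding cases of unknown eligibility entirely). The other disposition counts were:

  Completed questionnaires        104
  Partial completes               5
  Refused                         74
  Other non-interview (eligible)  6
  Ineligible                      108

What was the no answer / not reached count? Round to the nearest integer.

117

Num = 104 + 5 = 109
RR6 = 109 / D = 0.356
D = 109 / 0.356 = 306.2
Other denominator terms total 189
no answer / not reached = 306.2 − 189 ≈ 117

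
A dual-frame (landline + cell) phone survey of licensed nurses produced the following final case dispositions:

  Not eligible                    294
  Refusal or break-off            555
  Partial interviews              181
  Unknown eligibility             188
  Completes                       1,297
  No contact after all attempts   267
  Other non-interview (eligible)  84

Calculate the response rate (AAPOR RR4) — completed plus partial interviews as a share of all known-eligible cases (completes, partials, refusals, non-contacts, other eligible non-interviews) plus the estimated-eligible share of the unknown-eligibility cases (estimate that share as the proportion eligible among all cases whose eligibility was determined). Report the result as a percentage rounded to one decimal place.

Num = 1297 + 181 = 1478
Eligible (known) = 1297 + 181 + 555 + 267 + 84 = 2384
e = 2384 / (2384 + 294) = 2384 / 2678 = 0.8902
Eligible share of unknowns = 0.8902 × 188 = 167.36
Base = 2384 + 167.36 = 2551.36
RR4 = 1478 / 2551.36 = 0.5793

57.9%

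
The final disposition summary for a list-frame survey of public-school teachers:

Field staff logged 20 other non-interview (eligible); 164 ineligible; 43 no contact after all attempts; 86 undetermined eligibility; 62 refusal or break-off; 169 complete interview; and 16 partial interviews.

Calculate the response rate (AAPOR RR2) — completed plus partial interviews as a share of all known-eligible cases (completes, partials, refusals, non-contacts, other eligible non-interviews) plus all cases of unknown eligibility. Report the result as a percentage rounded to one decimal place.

Numerator: 169 + 16 = 185
Base: 169 + 16 + 62 + 43 + 20 + 86 = 396
RR2 = 185 / 396 = 0.4672

46.7%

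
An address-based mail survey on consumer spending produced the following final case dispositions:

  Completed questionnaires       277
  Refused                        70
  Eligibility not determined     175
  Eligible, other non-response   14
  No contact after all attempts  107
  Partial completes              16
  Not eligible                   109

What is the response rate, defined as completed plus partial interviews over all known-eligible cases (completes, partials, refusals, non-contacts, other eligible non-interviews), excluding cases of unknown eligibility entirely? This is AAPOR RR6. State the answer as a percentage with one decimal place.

60.5%

Top → 277 + 16 = 293
Denominator → 277 + 16 + 70 + 107 + 14 = 484
RR6 = 293 / 484 = 0.6054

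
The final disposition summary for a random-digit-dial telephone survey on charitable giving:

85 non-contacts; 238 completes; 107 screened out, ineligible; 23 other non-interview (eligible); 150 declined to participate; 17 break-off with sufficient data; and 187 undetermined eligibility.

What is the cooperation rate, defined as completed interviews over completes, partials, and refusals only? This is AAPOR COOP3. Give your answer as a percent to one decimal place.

Numerator = 238
Denom = 238 + 17 + 150 = 405
COOP3 = 238 / 405 = 0.5877

58.8%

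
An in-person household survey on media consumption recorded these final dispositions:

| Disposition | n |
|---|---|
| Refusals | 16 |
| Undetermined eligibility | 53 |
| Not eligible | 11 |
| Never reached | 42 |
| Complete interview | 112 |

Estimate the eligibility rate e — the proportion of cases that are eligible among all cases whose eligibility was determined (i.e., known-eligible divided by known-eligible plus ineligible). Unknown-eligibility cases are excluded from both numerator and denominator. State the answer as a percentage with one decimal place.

Eligible (known) = 112 + 16 + 42 = 170
e = 170 / (170 + 11) = 170 / 181 = 0.9392

93.9%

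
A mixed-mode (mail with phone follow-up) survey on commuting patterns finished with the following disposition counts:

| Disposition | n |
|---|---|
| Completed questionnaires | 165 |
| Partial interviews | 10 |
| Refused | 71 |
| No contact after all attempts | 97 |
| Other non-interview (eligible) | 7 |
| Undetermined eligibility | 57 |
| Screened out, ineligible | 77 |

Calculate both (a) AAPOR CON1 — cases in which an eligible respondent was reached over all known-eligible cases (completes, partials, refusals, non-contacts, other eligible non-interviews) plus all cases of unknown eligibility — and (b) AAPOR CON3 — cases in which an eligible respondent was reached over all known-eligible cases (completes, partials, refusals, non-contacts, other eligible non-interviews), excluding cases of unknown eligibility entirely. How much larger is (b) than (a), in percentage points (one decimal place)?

10.1

Top: 165 + 10 + 71 + 7 = 253
Denominator: 165 + 10 + 71 + 97 + 7 + 57 = 407
CON1 = 253 / 407 = 0.6216
Denominator: 165 + 10 + 71 + 97 + 7 = 350
CON3 = 253 / 350 = 0.7229
Difference = 72.29 − 62.16 = 10.13 percentage points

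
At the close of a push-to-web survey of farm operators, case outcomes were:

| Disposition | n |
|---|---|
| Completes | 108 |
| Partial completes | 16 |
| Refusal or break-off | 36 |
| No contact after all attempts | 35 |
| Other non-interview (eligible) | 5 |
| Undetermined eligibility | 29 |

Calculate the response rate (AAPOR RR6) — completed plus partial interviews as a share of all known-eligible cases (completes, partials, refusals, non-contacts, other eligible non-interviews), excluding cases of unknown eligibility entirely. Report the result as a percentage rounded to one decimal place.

62.0%

Numerator → 108 + 16 = 124
Denom → 108 + 16 + 36 + 35 + 5 = 200
RR6 = 124 / 200 = 0.6200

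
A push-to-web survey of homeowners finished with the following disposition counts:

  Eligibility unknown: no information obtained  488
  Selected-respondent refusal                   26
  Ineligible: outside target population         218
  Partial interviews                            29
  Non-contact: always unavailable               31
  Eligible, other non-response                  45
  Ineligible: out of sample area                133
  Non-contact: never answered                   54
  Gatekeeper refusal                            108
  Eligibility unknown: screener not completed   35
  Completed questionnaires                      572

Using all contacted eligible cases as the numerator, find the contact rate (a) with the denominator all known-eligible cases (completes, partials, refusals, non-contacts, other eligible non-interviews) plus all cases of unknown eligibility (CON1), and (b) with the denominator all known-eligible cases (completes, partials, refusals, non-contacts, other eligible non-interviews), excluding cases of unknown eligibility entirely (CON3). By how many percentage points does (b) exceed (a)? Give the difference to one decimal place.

Refused = 108 + 26 = 134
Non-contacts = 54 + 31 = 85
Undetermined eligibility = 35 + 488 = 523
Not eligible = 218 + 133 = 351
Numerator → 572 + 29 + 134 + 45 = 780
Denominator → 572 + 29 + 134 + 85 + 45 + 523 = 1388
CON1 = 780 / 1388 = 0.5620
Denominator → 572 + 29 + 134 + 85 + 45 = 865
CON3 = 780 / 865 = 0.9017
Difference = 90.17 − 56.20 = 33.97 percentage points

34.0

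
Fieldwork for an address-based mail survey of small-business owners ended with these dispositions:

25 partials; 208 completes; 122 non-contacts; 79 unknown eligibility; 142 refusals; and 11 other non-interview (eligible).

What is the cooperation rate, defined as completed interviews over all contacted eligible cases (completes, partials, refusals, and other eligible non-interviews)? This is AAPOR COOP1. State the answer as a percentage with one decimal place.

53.9%

Top: 208
Base: 208 + 25 + 142 + 11 = 386
COOP1 = 208 / 386 = 0.5389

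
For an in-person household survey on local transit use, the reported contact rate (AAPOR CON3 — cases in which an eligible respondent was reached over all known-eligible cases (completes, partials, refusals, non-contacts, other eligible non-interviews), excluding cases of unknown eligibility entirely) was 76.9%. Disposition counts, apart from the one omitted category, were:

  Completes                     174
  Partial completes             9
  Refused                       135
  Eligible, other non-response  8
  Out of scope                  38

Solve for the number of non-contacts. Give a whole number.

Numerator → 174 + 9 + 135 + 8 = 326
CON3 = 326 / D = 0.769
D = 326 / 0.769 = 423.9
Rest of base = 326
non-contacts = 423.9 − 326 ≈ 98

98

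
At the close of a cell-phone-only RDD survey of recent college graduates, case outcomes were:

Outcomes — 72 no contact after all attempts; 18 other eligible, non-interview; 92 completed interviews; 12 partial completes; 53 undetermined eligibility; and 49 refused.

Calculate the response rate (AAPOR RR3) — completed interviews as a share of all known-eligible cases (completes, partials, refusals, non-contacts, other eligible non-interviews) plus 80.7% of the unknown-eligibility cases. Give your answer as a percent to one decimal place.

32.2%

Num = 92
Eligible (known) = 92 + 12 + 49 + 72 + 18 = 243
Eligible share of unknowns = 0.8070 × 53 = 42.77
Denominator = 243 + 42.77 = 285.77
RR3 = 92 / 285.77 = 0.3219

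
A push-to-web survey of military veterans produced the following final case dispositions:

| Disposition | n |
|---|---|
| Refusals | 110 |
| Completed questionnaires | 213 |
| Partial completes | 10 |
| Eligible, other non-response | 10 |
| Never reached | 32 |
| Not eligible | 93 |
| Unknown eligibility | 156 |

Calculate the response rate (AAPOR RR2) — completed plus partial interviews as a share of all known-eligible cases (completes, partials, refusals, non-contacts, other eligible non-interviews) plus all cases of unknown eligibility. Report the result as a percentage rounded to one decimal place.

Num: 213 + 10 = 223
Base: 213 + 10 + 110 + 32 + 10 + 156 = 531
RR2 = 223 / 531 = 0.4200

42.0%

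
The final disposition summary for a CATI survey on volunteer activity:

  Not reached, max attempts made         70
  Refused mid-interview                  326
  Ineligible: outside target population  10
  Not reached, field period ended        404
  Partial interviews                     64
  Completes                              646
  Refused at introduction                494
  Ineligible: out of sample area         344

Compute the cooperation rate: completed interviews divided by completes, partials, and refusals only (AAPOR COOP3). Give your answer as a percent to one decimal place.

42.2%

Refusals = 494 + 326 = 820
No answer / not reached = 404 + 70 = 474
Out of scope = 10 + 344 = 354
Numerator → 646
Denominator → 646 + 64 + 820 = 1530
COOP3 = 646 / 1530 = 0.4222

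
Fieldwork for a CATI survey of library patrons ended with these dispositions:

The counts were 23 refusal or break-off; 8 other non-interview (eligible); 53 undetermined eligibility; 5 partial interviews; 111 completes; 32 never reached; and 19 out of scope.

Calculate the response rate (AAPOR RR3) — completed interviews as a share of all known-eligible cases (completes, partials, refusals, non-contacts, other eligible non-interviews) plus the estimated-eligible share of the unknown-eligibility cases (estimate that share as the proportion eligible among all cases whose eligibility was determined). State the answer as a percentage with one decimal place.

Top: 111
Determined eligible: 111 + 5 + 23 + 32 + 8 = 179
e = 179 / (179 + 19) = 179 / 198 = 0.9040
e × U: 0.9040 × 53 = 47.91
Denominator: 179 + 47.91 = 226.91
RR3 = 111 / 226.91 = 0.4892

48.9%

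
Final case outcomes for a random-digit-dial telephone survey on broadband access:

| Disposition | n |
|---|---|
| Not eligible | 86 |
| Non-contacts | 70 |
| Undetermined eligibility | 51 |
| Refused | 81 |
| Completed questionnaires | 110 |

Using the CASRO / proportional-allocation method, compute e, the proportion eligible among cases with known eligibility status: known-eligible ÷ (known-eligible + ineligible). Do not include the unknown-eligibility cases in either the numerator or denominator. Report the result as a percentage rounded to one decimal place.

75.2%

Known eligible → 110 + 81 + 70 = 261
e = 261 / (261 + 86) = 261 / 347 = 0.7522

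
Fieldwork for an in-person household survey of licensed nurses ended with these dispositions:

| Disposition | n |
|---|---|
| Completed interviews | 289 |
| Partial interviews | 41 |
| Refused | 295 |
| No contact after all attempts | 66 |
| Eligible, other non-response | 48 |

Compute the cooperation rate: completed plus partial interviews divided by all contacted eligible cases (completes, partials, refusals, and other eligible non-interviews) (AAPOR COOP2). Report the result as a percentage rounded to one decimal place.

49.0%

Numerator = 289 + 41 = 330
Base = 289 + 41 + 295 + 48 = 673
COOP2 = 330 / 673 = 0.4903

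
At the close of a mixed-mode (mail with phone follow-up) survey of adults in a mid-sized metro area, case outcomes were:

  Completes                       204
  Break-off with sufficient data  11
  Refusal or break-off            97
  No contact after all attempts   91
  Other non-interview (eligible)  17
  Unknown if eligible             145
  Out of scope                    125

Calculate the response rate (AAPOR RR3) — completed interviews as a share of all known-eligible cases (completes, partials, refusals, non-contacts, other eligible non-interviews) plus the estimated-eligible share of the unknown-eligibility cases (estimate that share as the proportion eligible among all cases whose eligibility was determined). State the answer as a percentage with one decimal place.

Numerator: 204
Known eligible: 204 + 11 + 97 + 91 + 17 = 420
e = 420 / (420 + 125) = 420 / 545 = 0.7706
Eligible share of unknowns: 0.7706 × 145 = 111.74
Denom: 420 + 111.74 = 531.74
RR3 = 204 / 531.74 = 0.3836

38.4%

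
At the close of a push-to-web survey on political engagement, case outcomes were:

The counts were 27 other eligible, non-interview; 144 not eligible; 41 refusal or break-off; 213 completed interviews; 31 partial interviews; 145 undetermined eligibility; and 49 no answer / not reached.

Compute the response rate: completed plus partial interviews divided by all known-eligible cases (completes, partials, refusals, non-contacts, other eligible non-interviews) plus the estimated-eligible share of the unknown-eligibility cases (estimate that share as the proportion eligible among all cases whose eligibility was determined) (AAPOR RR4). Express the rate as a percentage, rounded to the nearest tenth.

Num → 213 + 31 = 244
Known eligible → 213 + 31 + 41 + 49 + 27 = 361
e = 361 / (361 + 144) = 361 / 505 = 0.7149
Estimated eligible among unknowns → 0.7149 × 145 = 103.66
Denom → 361 + 103.66 = 464.66
RR4 = 244 / 464.66 = 0.5251

52.5%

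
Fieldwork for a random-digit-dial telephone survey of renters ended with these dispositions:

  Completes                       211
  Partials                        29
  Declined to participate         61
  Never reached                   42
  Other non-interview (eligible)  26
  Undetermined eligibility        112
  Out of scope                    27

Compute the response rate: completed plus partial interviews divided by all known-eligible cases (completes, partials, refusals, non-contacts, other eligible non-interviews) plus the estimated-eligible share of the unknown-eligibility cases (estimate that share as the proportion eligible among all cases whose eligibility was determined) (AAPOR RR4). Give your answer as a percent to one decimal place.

Num: 211 + 29 = 240
Known eligible: 211 + 29 + 61 + 42 + 26 = 369
e = 369 / (369 + 27) = 369 / 396 = 0.9318
Eligible share of unknowns: 0.9318 × 112 = 104.36
Denom: 369 + 104.36 = 473.36
RR4 = 240 / 473.36 = 0.5070

50.7%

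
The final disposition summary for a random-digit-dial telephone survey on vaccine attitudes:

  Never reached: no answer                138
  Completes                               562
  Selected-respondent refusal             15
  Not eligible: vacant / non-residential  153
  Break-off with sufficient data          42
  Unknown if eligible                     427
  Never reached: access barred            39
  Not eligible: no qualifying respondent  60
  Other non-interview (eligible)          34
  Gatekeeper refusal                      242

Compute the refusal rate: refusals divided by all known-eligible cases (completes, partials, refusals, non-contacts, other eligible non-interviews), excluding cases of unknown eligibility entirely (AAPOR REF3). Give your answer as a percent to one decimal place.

24.0%

Refusal or break-off = 242 + 15 = 257
Never reached = 138 + 39 = 177
Screened out, ineligible = 60 + 153 = 213
Num = 257
Denominator = 562 + 42 + 257 + 177 + 34 = 1072
REF3 = 257 / 1072 = 0.2397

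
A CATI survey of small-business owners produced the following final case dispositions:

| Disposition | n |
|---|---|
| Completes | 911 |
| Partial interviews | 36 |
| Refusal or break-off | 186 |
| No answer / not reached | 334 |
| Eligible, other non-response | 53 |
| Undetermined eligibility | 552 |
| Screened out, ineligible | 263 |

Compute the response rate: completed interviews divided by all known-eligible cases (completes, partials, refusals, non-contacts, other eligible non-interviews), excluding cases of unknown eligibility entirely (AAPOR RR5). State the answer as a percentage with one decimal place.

59.9%

Numerator → 911
Denominator → 911 + 36 + 186 + 334 + 53 = 1520
RR5 = 911 / 1520 = 0.5993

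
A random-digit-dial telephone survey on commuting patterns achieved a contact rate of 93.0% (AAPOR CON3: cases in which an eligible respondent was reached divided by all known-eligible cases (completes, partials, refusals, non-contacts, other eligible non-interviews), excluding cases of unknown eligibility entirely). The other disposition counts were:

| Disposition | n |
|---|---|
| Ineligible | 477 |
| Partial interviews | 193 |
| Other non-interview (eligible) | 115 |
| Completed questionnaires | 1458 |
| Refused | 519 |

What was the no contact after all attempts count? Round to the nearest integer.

Numerator → 1458 + 193 + 519 + 115 = 2285
CON3 = 2285 / D = 0.930
D = 2285 / 0.930 = 2457.0
Other denominator terms total 2285
no contact after all attempts = 2457.0 − 2285 ≈ 172

172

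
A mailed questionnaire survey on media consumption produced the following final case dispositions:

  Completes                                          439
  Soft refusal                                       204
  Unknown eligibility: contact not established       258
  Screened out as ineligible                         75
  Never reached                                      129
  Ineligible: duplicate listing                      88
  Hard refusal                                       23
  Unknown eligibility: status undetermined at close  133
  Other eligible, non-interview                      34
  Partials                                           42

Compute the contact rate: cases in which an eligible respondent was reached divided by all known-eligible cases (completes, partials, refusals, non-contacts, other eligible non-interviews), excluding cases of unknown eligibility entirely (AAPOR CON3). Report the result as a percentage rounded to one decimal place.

Refused = 23 + 204 = 227
Eligibility not determined = 258 + 133 = 391
Screened out, ineligible = 75 + 88 = 163
Top = 439 + 42 + 227 + 34 = 742
Base = 439 + 42 + 227 + 129 + 34 = 871
CON3 = 742 / 871 = 0.8519

85.2%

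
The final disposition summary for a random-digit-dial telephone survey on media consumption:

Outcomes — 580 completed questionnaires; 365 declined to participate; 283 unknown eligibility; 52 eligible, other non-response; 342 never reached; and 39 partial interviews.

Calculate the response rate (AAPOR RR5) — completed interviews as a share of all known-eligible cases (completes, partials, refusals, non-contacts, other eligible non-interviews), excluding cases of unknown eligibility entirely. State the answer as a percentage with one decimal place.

Num → 580
Denominator → 580 + 39 + 365 + 342 + 52 = 1378
RR5 = 580 / 1378 = 0.4209

42.1%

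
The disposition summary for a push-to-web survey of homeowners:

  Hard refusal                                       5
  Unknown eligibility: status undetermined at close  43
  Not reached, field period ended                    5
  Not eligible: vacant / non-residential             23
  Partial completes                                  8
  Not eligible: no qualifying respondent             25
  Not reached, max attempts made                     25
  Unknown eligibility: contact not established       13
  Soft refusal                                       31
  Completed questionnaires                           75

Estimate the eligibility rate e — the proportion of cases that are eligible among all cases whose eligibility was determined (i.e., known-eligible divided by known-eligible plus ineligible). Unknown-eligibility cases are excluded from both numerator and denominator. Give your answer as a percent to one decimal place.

75.6%

Declined to participate = 5 + 31 = 36
Never reached = 5 + 25 = 30
Unknown if eligible = 13 + 43 = 56
Out of scope = 25 + 23 = 48
Determined eligible: 75 + 8 + 36 + 30 = 149
e = 149 / (149 + 48) = 149 / 197 = 0.7563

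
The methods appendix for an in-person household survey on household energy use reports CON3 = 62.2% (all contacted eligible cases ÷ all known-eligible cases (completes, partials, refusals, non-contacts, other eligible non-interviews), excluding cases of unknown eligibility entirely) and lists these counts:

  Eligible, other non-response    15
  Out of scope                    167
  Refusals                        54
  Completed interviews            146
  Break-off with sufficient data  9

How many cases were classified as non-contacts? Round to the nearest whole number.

Num: 146 + 9 + 54 + 15 = 224
CON3 = 224 / D = 0.622
D = 224 / 0.622 = 360.1
Rest of base = 224
non-contacts = 360.1 − 224 ≈ 136

136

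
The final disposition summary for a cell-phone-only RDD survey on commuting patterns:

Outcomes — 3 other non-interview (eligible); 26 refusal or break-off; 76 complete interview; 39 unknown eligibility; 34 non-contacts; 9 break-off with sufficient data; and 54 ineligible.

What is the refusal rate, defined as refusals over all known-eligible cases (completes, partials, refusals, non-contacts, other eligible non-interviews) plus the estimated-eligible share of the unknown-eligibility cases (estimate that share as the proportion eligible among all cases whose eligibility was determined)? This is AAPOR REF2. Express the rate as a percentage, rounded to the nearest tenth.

14.7%

Num: 26
Known eligible: 76 + 9 + 26 + 34 + 3 = 148
e = 148 / (148 + 54) = 148 / 202 = 0.7327
e × U: 0.7327 × 39 = 28.58
Base: 148 + 28.58 = 176.58
REF2 = 26 / 176.58 = 0.1472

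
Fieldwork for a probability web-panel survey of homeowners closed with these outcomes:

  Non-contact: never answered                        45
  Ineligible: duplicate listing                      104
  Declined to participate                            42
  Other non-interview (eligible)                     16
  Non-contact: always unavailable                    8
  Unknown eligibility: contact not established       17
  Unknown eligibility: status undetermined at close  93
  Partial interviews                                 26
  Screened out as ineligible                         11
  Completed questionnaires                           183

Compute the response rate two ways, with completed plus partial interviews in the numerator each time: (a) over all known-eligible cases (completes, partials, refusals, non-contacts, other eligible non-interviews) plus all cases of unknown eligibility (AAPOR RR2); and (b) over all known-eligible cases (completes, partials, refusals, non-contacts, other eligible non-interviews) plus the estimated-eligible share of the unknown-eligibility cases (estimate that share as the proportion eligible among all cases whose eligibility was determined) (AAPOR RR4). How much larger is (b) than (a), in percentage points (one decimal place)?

Non-contacts = 45 + 8 = 53
Undetermined eligibility = 17 + 93 = 110
Not eligible = 11 + 104 = 115
Top = 183 + 26 = 209
Denominator = 183 + 26 + 42 + 53 + 16 + 110 = 430
RR2 = 209 / 430 = 0.4860
Determined eligible = 183 + 26 + 42 + 53 + 16 = 320
e = 320 / (320 + 115) = 320 / 435 = 0.7356
Estimated eligible among unknowns = 0.7356 × 110 = 80.92
Denominator = 320 + 80.92 = 400.92
RR4 = 209 / 400.92 = 0.5213
Difference = 52.13 − 48.60 = 3.53 percentage points

3.5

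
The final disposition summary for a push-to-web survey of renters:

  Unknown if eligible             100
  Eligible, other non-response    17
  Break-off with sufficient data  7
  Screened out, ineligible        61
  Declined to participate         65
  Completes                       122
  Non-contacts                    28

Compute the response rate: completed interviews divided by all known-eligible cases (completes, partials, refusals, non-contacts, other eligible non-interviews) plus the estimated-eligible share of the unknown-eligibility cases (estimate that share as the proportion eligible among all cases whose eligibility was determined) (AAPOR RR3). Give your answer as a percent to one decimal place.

Numerator → 122
Determined eligible → 122 + 7 + 65 + 28 + 17 = 239
e = 239 / (239 + 61) = 239 / 300 = 0.7967
Eligible share of unknowns → 0.7967 × 100 = 79.67
Denominator → 239 + 79.67 = 318.67
RR3 = 122 / 318.67 = 0.3828

38.3%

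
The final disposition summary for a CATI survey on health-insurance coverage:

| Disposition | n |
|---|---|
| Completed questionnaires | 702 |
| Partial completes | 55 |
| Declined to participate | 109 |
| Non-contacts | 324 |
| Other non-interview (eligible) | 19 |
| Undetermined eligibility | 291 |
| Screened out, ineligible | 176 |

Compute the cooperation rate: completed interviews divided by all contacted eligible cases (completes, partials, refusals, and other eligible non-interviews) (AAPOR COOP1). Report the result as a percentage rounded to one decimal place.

Top → 702
Base → 702 + 55 + 109 + 19 = 885
COOP1 = 702 / 885 = 0.7932

79.3%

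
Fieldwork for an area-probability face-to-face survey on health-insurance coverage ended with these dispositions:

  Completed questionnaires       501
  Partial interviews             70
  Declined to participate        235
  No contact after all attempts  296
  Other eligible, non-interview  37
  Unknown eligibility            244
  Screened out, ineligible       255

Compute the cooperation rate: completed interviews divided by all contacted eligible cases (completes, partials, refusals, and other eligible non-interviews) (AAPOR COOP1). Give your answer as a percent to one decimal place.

Num → 501
Denominator → 501 + 70 + 235 + 37 = 843
COOP1 = 501 / 843 = 0.5943

59.4%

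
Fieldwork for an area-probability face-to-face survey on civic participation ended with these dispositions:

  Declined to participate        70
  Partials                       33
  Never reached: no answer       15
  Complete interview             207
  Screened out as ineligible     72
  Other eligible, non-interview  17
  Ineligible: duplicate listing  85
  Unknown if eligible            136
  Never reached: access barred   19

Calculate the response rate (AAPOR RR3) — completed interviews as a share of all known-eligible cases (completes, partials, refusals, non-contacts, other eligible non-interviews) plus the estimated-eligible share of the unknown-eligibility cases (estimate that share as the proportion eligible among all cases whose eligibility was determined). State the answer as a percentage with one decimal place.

45.4%

No contact after all attempts = 15 + 19 = 34
Screened out, ineligible = 72 + 85 = 157
Numerator → 207
Known eligible → 207 + 33 + 70 + 34 + 17 = 361
e = 361 / (361 + 157) = 361 / 518 = 0.6969
Estimated eligible among unknowns → 0.6969 × 136 = 94.78
Base → 361 + 94.78 = 455.78
RR3 = 207 / 455.78 = 0.4542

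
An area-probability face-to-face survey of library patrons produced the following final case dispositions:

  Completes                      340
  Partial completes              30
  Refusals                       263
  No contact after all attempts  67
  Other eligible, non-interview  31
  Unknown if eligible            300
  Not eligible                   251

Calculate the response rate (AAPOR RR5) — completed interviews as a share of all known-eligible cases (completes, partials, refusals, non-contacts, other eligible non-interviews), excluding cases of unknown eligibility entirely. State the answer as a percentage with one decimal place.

46.5%

Numerator → 340
Base → 340 + 30 + 263 + 67 + 31 = 731
RR5 = 340 / 731 = 0.4651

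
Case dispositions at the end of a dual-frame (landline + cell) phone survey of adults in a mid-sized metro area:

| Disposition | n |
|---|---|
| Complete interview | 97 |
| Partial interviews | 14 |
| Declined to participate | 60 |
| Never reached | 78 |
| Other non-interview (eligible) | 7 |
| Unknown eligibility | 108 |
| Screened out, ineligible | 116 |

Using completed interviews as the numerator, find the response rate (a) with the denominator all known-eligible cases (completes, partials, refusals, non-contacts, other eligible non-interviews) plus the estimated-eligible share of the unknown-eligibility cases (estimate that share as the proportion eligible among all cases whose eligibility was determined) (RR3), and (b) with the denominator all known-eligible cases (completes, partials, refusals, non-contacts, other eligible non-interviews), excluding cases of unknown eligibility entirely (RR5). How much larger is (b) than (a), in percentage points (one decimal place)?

8.5

Numerator → 97
Eligible (known) → 97 + 14 + 60 + 78 + 7 = 256
e = 256 / (256 + 116) = 256 / 372 = 0.6882
Eligible share of unknowns → 0.6882 × 108 = 74.33
Base → 256 + 74.33 = 330.33
RR3 = 97 / 330.33 = 0.2936
Base → 97 + 14 + 60 + 78 + 7 = 256
RR5 = 97 / 256 = 0.3789
Difference = 37.89 − 29.36 = 8.53 percentage points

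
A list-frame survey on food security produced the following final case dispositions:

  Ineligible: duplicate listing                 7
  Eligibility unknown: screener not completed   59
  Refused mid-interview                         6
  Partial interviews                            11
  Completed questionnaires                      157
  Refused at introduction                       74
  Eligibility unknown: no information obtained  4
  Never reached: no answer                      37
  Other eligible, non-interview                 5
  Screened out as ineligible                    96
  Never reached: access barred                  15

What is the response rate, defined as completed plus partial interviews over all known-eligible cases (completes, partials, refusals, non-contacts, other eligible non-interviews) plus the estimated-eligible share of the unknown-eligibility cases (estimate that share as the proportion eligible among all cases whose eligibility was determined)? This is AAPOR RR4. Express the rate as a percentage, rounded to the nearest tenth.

47.7%

Refused = 74 + 6 = 80
Non-contacts = 37 + 15 = 52
Unknown if eligible = 59 + 4 = 63
Out of scope = 96 + 7 = 103
Top: 157 + 11 = 168
Known eligible: 157 + 11 + 80 + 52 + 5 = 305
e = 305 / (305 + 103) = 305 / 408 = 0.7475
e × U: 0.7475 × 63 = 47.09
Denominator: 305 + 47.09 = 352.09
RR4 = 168 / 352.09 = 0.4772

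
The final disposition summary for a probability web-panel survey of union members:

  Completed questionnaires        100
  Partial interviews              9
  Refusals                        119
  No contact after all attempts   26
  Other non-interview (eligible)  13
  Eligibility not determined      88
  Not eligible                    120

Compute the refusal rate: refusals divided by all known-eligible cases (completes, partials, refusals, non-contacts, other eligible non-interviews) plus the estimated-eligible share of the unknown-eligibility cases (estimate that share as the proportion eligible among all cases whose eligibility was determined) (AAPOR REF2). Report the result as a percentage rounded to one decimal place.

36.3%

Top: 119
Eligible (known): 100 + 9 + 119 + 26 + 13 = 267
e = 267 / (267 + 120) = 267 / 387 = 0.6899
Eligible share of unknowns: 0.6899 × 88 = 60.71
Base: 267 + 60.71 = 327.71
REF2 = 119 / 327.71 = 0.3631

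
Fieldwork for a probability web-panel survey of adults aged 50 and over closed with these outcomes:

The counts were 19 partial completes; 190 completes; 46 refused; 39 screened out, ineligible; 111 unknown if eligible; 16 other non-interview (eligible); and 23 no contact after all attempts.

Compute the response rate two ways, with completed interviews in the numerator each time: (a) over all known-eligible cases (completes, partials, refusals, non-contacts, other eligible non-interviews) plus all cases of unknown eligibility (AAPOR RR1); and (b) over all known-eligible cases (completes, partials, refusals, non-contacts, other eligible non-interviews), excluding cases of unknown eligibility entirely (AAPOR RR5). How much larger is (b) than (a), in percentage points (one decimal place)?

17.7

Num: 190
Denom: 190 + 19 + 46 + 23 + 16 + 111 = 405
RR1 = 190 / 405 = 0.4691
Denom: 190 + 19 + 46 + 23 + 16 = 294
RR5 = 190 / 294 = 0.6463
Difference = 64.63 − 46.91 = 17.72 percentage points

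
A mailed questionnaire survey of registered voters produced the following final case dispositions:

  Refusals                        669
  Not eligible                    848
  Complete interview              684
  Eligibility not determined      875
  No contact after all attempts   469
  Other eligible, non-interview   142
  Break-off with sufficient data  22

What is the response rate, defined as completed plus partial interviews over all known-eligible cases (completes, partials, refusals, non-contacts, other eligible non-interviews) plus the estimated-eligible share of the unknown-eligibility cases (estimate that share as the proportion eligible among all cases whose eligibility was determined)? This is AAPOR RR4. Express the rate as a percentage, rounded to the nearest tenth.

Num = 684 + 22 = 706
Known eligible = 684 + 22 + 669 + 469 + 142 = 1986
e = 1986 / (1986 + 848) = 1986 / 2834 = 0.7008
e × U = 0.7008 × 875 = 613.20
Denom = 1986 + 613.20 = 2599.20
RR4 = 706 / 2599.20 = 0.2716

27.2%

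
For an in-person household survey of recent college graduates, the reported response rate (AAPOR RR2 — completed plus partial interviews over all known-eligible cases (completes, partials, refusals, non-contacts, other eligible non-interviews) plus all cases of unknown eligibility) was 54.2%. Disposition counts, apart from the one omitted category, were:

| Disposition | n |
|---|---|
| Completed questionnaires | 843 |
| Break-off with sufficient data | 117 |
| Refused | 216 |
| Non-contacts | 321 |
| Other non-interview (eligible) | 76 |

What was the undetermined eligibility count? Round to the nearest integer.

Num → 843 + 117 = 960
RR2 = 960 / D = 0.542
D = 960 / 0.542 = 1771.2
Other denominator terms total 1573
undetermined eligibility = 1771.2 − 1573 ≈ 198

198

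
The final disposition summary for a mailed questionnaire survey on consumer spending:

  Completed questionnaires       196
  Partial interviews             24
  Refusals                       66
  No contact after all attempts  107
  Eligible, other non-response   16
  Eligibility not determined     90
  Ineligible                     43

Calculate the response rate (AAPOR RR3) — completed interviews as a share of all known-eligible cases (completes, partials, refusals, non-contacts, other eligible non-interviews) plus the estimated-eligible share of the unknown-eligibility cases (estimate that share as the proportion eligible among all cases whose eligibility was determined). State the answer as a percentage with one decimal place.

40.0%

Numerator → 196
Eligible (known) → 196 + 24 + 66 + 107 + 16 = 409
e = 409 / (409 + 43) = 409 / 452 = 0.9049
e × U → 0.9049 × 90 = 81.44
Base → 409 + 81.44 = 490.44
RR3 = 196 / 490.44 = 0.3996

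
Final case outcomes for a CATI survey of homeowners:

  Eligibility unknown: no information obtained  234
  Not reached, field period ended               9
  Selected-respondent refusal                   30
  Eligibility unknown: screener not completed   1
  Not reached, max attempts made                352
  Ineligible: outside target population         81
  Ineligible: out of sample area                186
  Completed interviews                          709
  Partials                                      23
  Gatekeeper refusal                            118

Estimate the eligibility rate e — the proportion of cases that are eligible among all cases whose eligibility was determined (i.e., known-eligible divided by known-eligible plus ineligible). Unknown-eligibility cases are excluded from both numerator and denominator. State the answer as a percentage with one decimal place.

82.3%

Refusals = 118 + 30 = 148
Non-contacts = 9 + 352 = 361
Unknown eligibility = 1 + 234 = 235
Not eligible = 81 + 186 = 267
Determined eligible = 709 + 23 + 148 + 361 = 1241
e = 1241 / (1241 + 267) = 1241 / 1508 = 0.8229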